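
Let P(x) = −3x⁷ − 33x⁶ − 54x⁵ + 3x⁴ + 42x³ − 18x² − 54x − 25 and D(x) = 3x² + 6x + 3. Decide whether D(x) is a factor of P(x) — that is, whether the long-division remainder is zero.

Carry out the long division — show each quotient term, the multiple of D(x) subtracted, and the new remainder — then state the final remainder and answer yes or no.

R(x) = 3x − 1, so D(x) is not a factor of P(x). no

Step 1: lead(−3x⁷ − 33x⁶ − 54x⁵ + 3x⁴ + 42x³ − 18x² − 54x − 25) ÷ lead(D) = −3x⁷ ÷ 3x² = −x⁵. Subtract (−x⁵)·D = −3x⁷ − 6x⁶ − 3x⁵. Remainder: −27x⁶ − 51x⁵ + 3x⁴ + 42x³ − 18x² − 54x − 25.
Step 2: lead(−27x⁶ − 51x⁵ + 3x⁴ + 42x³ − 18x² − 54x − 25) ÷ lead(D) = −27x⁶ ÷ 3x² = −9x⁴. Subtract (−9x⁴)·D = −27x⁶ − 54x⁵ − 27x⁴. Remainder: 3x⁵ + 30x⁴ + 42x³ − 18x² − 54x − 25.
Step 3: lead(3x⁵ + 30x⁴ + 42x³ − 18x² − 54x − 25) ÷ lead(D) = 3x⁵ ÷ 3x² = x³. Subtract (x³)·D = 3x⁵ + 6x⁴ + 3x³. Remainder: 24x⁴ + 39x³ − 18x² − 54x − 25.
Step 4: lead(24x⁴ + 39x³ − 18x² − 54x − 25) ÷ lead(D) = 24x⁴ ÷ 3x² = 8x². Subtract (8x²)·D = 24x⁴ + 48x³ + 24x². Remainder: −9x³ − 42x² − 54x − 25.
Step 5: lead(−9x³ − 42x² − 54x − 25) ÷ lead(D) = −9x³ ÷ 3x² = −3x. Subtract (−3x)·D = −9x³ − 18x² − 9x. Remainder: −24x² − 45x − 25.
Step 6: lead(−24x² − 45x − 25) ÷ lead(D) = −24x² ÷ 3x² = −8. Subtract (−8)·D = −24x² − 48x − 24. Remainder: 3x − 1.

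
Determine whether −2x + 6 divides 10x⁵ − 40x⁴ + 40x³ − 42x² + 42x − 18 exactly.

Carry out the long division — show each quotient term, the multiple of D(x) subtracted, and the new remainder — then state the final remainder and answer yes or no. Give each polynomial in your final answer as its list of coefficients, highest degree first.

Step 1: lead(10x⁵ − 40x⁴ + 40x³ − 42x² + 42x − 18) ÷ lead(D) = 10x⁵ ÷ −2x = −5x⁴. Subtract (−5x⁴)·D = 10x⁵ − 30x⁴. Remainder: −10x⁴ + 40x³ − 42x² + 42x − 18.
Step 2: lead(−10x⁴ + 40x³ − 42x² + 42x − 18) ÷ lead(D) = −10x⁴ ÷ −2x = 5x³. Subtract (5x³)·D = −10x⁴ + 30x³. Remainder: 10x³ − 42x² + 42x − 18.
Step 3: lead(10x³ − 42x² + 42x − 18) ÷ lead(D) = 10x³ ÷ −2x = −5x². Subtract (−5x²)·D = 10x³ − 30x². Remainder: −12x² + 42x − 18.
Step 4: lead(−12x² + 42x − 18) ÷ lead(D) = −12x² ÷ −2x = 6x. Subtract (6x)·D = −12x² + 36x. Remainder: 6x − 18.
Step 5: lead(6x − 18) ÷ lead(D) = 6x ÷ −2x = −3. Subtract (−3)·D = 6x − 18. Remainder: 0.

R = [0], so D(x) is a factor of P(x). yes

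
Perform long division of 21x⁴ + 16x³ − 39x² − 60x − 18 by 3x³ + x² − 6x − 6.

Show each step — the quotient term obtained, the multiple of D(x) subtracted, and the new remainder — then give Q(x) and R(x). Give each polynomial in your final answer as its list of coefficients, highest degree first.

Q = [7, 3]; R = [0]

Step 1: lead(21x⁴ + 16x³ − 39x² − 60x − 18) ÷ lead(D) = 21x⁴ ÷ 3x³ = 7x. Subtract (7x)·D = 21x⁴ + 7x³ − 42x² − 42x. Remainder: 9x³ + 3x² − 18x − 18.
Step 2: lead(9x³ + 3x² − 18x − 18) ÷ lead(D) = 9x³ ÷ 3x³ = 3. Subtract (3)·D = 9x³ + 3x² − 18x − 18. Remainder: 0.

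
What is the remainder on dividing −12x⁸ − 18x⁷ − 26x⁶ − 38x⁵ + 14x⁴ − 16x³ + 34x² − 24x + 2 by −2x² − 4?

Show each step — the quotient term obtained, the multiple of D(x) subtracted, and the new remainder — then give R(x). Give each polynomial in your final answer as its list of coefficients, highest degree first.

R = [6]

Step 1: lead(−12x⁸ − 18x⁷ − 26x⁶ − 38x⁵ + 14x⁴ − 16x³ + 34x² − 24x + 2) ÷ lead(D) = −12x⁸ ÷ −2x² = 6x⁶. Subtract (6x⁶)·D = −12x⁸ − 24x⁶. Remainder: −18x⁷ − 2x⁶ − 38x⁵ + 14x⁴ − 16x³ + 34x² − 24x + 2.
Step 2: lead(−18x⁷ − 2x⁶ − 38x⁵ + 14x⁴ − 16x³ + 34x² − 24x + 2) ÷ lead(D) = −18x⁷ ÷ −2x² = 9x⁵. Subtract (9x⁵)·D = −18x⁷ − 36x⁵. Remainder: −2x⁶ − 2x⁵ + 14x⁴ − 16x³ + 34x² − 24x + 2.
Step 3: lead(−2x⁶ − 2x⁵ + 14x⁴ − 16x³ + 34x² − 24x + 2) ÷ lead(D) = −2x⁶ ÷ −2x² = x⁴. Subtract (x⁴)·D = −2x⁶ − 4x⁴. Remainder: −2x⁵ + 18x⁴ − 16x³ + 34x² − 24x + 2.
Step 4: lead(−2x⁵ + 18x⁴ − 16x³ + 34x² − 24x + 2) ÷ lead(D) = −2x⁵ ÷ −2x² = x³. Subtract (x³)·D = −2x⁵ − 4x³. Remainder: 18x⁴ − 12x³ + 34x² − 24x + 2.
Step 5: lead(18x⁴ − 12x³ + 34x² − 24x + 2) ÷ lead(D) = 18x⁴ ÷ −2x² = −9x². Subtract (−9x²)·D = 18x⁴ + 36x². Remainder: −12x³ − 2x² − 24x + 2.
Step 6: lead(−12x³ − 2x² − 24x + 2) ÷ lead(D) = −12x³ ÷ −2x² = 6x. Subtract (6x)·D = −12x³ − 24x. Remainder: −2x² + 2.
Step 7: lead(−2x² + 2) ÷ lead(D) = −2x² ÷ −2x² = 1. Subtract (1)·D = −2x² − 4. Remainder: 6.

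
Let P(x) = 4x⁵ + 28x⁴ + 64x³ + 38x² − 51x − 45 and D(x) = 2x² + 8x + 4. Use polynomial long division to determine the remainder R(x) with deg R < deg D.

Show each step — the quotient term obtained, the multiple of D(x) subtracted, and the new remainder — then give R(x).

R(x) = 5x − 9

Step 1: lead(4x⁵ + 28x⁴ + 64x³ + 38x² − 51x − 45) ÷ lead(D) = 4x⁵ ÷ 2x² = 2x³. Subtract (2x³)·D = 4x⁵ + 16x⁴ + 8x³. Remainder: 12x⁴ + 56x³ + 38x² − 51x − 45.
Step 2: lead(12x⁴ + 56x³ + 38x² − 51x − 45) ÷ lead(D) = 12x⁴ ÷ 2x² = 6x². Subtract (6x²)·D = 12x⁴ + 48x³ + 24x². Remainder: 8x³ + 14x² − 51x − 45.
Step 3: lead(8x³ + 14x² − 51x − 45) ÷ lead(D) = 8x³ ÷ 2x² = 4x. Subtract (4x)·D = 8x³ + 32x² + 16x. Remainder: −18x² − 67x − 45.
Step 4: lead(−18x² − 67x − 45) ÷ lead(D) = −18x² ÷ 2x² = −9. Subtract (−9)·D = −18x² − 72x − 36. Remainder: 5x − 9.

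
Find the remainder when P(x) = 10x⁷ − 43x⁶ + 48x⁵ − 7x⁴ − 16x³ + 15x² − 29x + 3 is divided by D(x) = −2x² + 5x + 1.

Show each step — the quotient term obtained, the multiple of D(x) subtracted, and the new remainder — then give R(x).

R(x) = 9

Step 1: lead(10x⁷ − 43x⁶ + 48x⁵ − 7x⁴ − 16x³ + 15x² − 29x + 3) ÷ lead(D) = 10x⁷ ÷ −2x² = −5x⁵. Subtract (−5x⁵)·D = 10x⁷ − 25x⁶ − 5x⁵. Remainder: −18x⁶ + 53x⁵ − 7x⁴ − 16x³ + 15x² − 29x + 3.
Step 2: lead(−18x⁶ + 53x⁵ − 7x⁴ − 16x³ + 15x² − 29x + 3) ÷ lead(D) = −18x⁶ ÷ −2x² = 9x⁴. Subtract (9x⁴)·D = −18x⁶ + 45x⁵ + 9x⁴. Remainder: 8x⁵ − 16x⁴ − 16x³ + 15x² − 29x + 3.
Step 3: lead(8x⁵ − 16x⁴ − 16x³ + 15x² − 29x + 3) ÷ lead(D) = 8x⁵ ÷ −2x² = −4x³. Subtract (−4x³)·D = 8x⁵ − 20x⁴ − 4x³. Remainder: 4x⁴ − 12x³ + 15x² − 29x + 3.
Step 4: lead(4x⁴ − 12x³ + 15x² − 29x + 3) ÷ lead(D) = 4x⁴ ÷ −2x² = −2x². Subtract (−2x²)·D = 4x⁴ − 10x³ − 2x². Remainder: −2x³ + 17x² − 29x + 3.
Step 5: lead(−2x³ + 17x² − 29x + 3) ÷ lead(D) = −2x³ ÷ −2x² = x. Subtract (x)·D = −2x³ + 5x² + x. Remainder: 12x² − 30x + 3.
Step 6: lead(12x² − 30x + 3) ÷ lead(D) = 12x² ÷ −2x² = −6. Subtract (−6)·D = 12x² − 30x − 6. Remainder: 9.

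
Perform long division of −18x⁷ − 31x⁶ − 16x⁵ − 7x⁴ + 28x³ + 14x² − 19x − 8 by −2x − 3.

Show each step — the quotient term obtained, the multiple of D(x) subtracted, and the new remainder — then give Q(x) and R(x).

Step 1: lead(−18x⁷ − 31x⁶ − 16x⁵ − 7x⁴ + 28x³ + 14x² − 19x − 8) ÷ lead(D) = −18x⁷ ÷ −2x = 9x⁶. Subtract (9x⁶)·D = −18x⁷ − 27x⁶. Remainder: −4x⁶ − 16x⁵ − 7x⁴ + 28x³ + 14x² − 19x − 8.
Step 2: lead(−4x⁶ − 16x⁵ − 7x⁴ + 28x³ + 14x² − 19x − 8) ÷ lead(D) = −4x⁶ ÷ −2x = 2x⁵. Subtract (2x⁵)·D = −4x⁶ − 6x⁵. Remainder: −10x⁵ − 7x⁴ + 28x³ + 14x² − 19x − 8.
Step 3: lead(−10x⁵ − 7x⁴ + 28x³ + 14x² − 19x − 8) ÷ lead(D) = −10x⁵ ÷ −2x = 5x⁴. Subtract (5x⁴)·D = −10x⁵ − 15x⁴. Remainder: 8x⁴ + 28x³ + 14x² − 19x − 8.
Step 4: lead(8x⁴ + 28x³ + 14x² − 19x − 8) ÷ lead(D) = 8x⁴ ÷ −2x = −4x³. Subtract (−4x³)·D = 8x⁴ + 12x³. Remainder: 16x³ + 14x² − 19x − 8.
Step 5: lead(16x³ + 14x² − 19x − 8) ÷ lead(D) = 16x³ ÷ −2x = −8x². Subtract (−8x²)·D = 16x³ + 24x². Remainder: −10x² − 19x − 8.
Step 6: lead(−10x² − 19x − 8) ÷ lead(D) = −10x² ÷ −2x = 5x. Subtract (5x)·D = −10x² − 15x. Remainder: −4x − 8.
Step 7: lead(−4x − 8) ÷ lead(D) = −4x ÷ −2x = 2. Subtract (2)·D = −4x − 6. Remainder: −2.

Q(x) = 9x⁶ + 2x⁵ + 5x⁴ − 4x³ − 8x² + 5x + 2; R(x) = −2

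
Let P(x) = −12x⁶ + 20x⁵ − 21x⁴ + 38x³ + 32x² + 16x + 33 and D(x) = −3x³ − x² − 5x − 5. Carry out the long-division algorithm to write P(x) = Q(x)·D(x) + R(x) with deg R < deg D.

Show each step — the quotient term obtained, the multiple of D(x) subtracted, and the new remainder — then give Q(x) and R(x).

Step 1: lead(−12x⁶ + 20x⁵ − 21x⁴ + 38x³ + 32x² + 16x + 33) ÷ lead(D) = −12x⁶ ÷ −3x³ = 4x³. Subtract (4x³)·D = −12x⁶ − 4x⁵ − 20x⁴ − 20x³. Remainder: 24x⁵ − x⁴ + 58x³ + 32x² + 16x + 33.
Step 2: lead(24x⁵ − x⁴ + 58x³ + 32x² + 16x + 33) ÷ lead(D) = 24x⁵ ÷ −3x³ = −8x². Subtract (−8x²)·D = 24x⁵ + 8x⁴ + 40x³ + 40x². Remainder: −9x⁴ + 18x³ − 8x² + 16x + 33.
Step 3: lead(−9x⁴ + 18x³ − 8x² + 16x + 33) ÷ lead(D) = −9x⁴ ÷ −3x³ = 3x. Subtract (3x)·D = −9x⁴ − 3x³ − 15x² − 15x. Remainder: 21x³ + 7x² + 31x + 33.
Step 4: lead(21x³ + 7x² + 31x + 33) ÷ lead(D) = 21x³ ÷ −3x³ = −7. Subtract (−7)·D = 21x³ + 7x² + 35x + 35. Remainder: −4x − 2.

Q(x) = 4x³ − 8x² + 3x − 7; R(x) = −4x − 2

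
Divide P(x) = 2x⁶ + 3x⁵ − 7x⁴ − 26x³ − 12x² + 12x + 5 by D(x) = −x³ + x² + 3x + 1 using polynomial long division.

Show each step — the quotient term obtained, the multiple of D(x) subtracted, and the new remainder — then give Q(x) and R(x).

Step 1: lead(2x⁶ + 3x⁵ − 7x⁴ − 26x³ − 12x² + 12x + 5) ÷ lead(D) = 2x⁶ ÷ −x³ = −2x³. Subtract (−2x³)·D = 2x⁶ − 2x⁵ − 6x⁴ − 2x³. Remainder: 5x⁵ − x⁴ − 24x³ − 12x² + 12x + 5.
Step 2: lead(5x⁵ − x⁴ − 24x³ − 12x² + 12x + 5) ÷ lead(D) = 5x⁵ ÷ −x³ = −5x². Subtract (−5x²)·D = 5x⁵ − 5x⁴ − 15x³ − 5x². Remainder: 4x⁴ − 9x³ − 7x² + 12x + 5.
Step 3: lead(4x⁴ − 9x³ − 7x² + 12x + 5) ÷ lead(D) = 4x⁴ ÷ −x³ = −4x. Subtract (−4x)·D = 4x⁴ − 4x³ − 12x² − 4x. Remainder: −5x³ + 5x² + 16x + 5.
Step 4: lead(−5x³ + 5x² + 16x + 5) ÷ lead(D) = −5x³ ÷ −x³ = 5. Subtract (5)·D = −5x³ + 5x² + 15x + 5. Remainder: x.

Q(x) = −2x³ − 5x² − 4x + 5; R(x) = x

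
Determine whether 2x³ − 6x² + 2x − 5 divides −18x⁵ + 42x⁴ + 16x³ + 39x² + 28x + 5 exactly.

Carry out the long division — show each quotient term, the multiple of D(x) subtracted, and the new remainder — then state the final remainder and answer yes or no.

R(x) = 0, so D(x) is a factor of P(x). yes

Step 1: lead(−18x⁵ + 42x⁴ + 16x³ + 39x² + 28x + 5) ÷ lead(D) = −18x⁵ ÷ 2x³ = −9x². Subtract (−9x²)·D = −18x⁵ + 54x⁴ − 18x³ + 45x². Remainder: −12x⁴ + 34x³ − 6x² + 28x + 5.
Step 2: lead(−12x⁴ + 34x³ − 6x² + 28x + 5) ÷ lead(D) = −12x⁴ ÷ 2x³ = −6x. Subtract (−6x)·D = −12x⁴ + 36x³ − 12x² + 30x. Remainder: −2x³ + 6x² − 2x + 5.
Step 3: lead(−2x³ + 6x² − 2x + 5) ÷ lead(D) = −2x³ ÷ 2x³ = −1. Subtract (−1)·D = −2x³ + 6x² − 2x + 5. Remainder: 0.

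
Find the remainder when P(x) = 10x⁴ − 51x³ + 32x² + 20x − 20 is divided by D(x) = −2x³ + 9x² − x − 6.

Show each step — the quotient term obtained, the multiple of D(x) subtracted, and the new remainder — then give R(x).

R(x) = −7x − 2

Step 1: lead(10x⁴ − 51x³ + 32x² + 20x − 20) ÷ lead(D) = 10x⁴ ÷ −2x³ = −5x. Subtract (−5x)·D = 10x⁴ − 45x³ + 5x² + 30x. Remainder: −6x³ + 27x² − 10x − 20.
Step 2: lead(−6x³ + 27x² − 10x − 20) ÷ lead(D) = −6x³ ÷ −2x³ = 3. Subtract (3)·D = −6x³ + 27x² − 3x − 18. Remainder: −7x − 2.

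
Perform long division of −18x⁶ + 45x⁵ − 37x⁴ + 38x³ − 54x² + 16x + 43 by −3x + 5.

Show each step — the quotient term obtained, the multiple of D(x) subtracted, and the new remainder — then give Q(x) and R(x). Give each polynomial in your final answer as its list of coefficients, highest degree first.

Step 1: lead(−18x⁶ + 45x⁵ − 37x⁴ + 38x³ − 54x² + 16x + 43) ÷ lead(D) = −18x⁶ ÷ −3x = 6x⁵. Subtract (6x⁵)·D = −18x⁶ + 30x⁵. Remainder: 15x⁵ − 37x⁴ + 38x³ − 54x² + 16x + 43.
Step 2: lead(15x⁵ − 37x⁴ + 38x³ − 54x² + 16x + 43) ÷ lead(D) = 15x⁵ ÷ −3x = −5x⁴. Subtract (−5x⁴)·D = 15x⁵ − 25x⁴. Remainder: −12x⁴ + 38x³ − 54x² + 16x + 43.
Step 3: lead(−12x⁴ + 38x³ − 54x² + 16x + 43) ÷ lead(D) = −12x⁴ ÷ −3x = 4x³. Subtract (4x³)·D = −12x⁴ + 20x³. Remainder: 18x³ − 54x² + 16x + 43.
Step 4: lead(18x³ − 54x² + 16x + 43) ÷ lead(D) = 18x³ ÷ −3x = −6x². Subtract (−6x²)·D = 18x³ − 30x². Remainder: −24x² + 16x + 43.
Step 5: lead(−24x² + 16x + 43) ÷ lead(D) = −24x² ÷ −3x = 8x. Subtract (8x)·D = −24x² + 40x. Remainder: −24x + 43.
Step 6: lead(−24x + 43) ÷ lead(D) = −24x ÷ −3x = 8. Subtract (8)·D = −24x + 40. Remainder: 3.

Q = [6, -5, 4, -6, 8, 8]; R = [3]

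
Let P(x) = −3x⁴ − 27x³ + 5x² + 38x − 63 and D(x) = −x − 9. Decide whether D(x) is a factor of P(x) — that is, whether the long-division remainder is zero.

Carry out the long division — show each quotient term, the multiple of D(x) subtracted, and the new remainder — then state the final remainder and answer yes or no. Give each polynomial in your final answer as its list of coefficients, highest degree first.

Step 1: lead(−3x⁴ − 27x³ + 5x² + 38x − 63) ÷ lead(D) = −3x⁴ ÷ −x = 3x³. Subtract (3x³)·D = −3x⁴ − 27x³. Remainder: 5x² + 38x − 63.
Step 2: lead(5x² + 38x − 63) ÷ lead(D) = 5x² ÷ −x = −5x. Subtract (−5x)·D = 5x² + 45x. Remainder: −7x − 63.
Step 3: lead(−7x − 63) ÷ lead(D) = −7x ÷ −x = 7. Subtract (7)·D = −7x − 63. Remainder: 0.

R = [0], so D(x) is a factor of P(x). yes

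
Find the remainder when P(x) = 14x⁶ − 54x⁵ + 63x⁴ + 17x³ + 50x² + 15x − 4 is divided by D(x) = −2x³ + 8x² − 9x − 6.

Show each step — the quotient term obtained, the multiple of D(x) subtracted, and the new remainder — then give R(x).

Step 1: lead(14x⁶ − 54x⁵ + 63x⁴ + 17x³ + 50x² + 15x − 4) ÷ lead(D) = 14x⁶ ÷ −2x³ = −7x³. Subtract (−7x³)·D = 14x⁶ − 56x⁵ + 63x⁴ + 42x³. Remainder: 2x⁵ − 25x³ + 50x² + 15x − 4.
Step 2: lead(2x⁵ − 25x³ + 50x² + 15x − 4) ÷ lead(D) = 2x⁵ ÷ −2x³ = −x². Subtract (−x²)·D = 2x⁵ − 8x⁴ + 9x³ + 6x². Remainder: 8x⁴ − 34x³ + 44x² + 15x − 4.
Step 3: lead(8x⁴ − 34x³ + 44x² + 15x − 4) ÷ lead(D) = 8x⁴ ÷ −2x³ = −4x. Subtract (−4x)·D = 8x⁴ − 32x³ + 36x² + 24x. Remainder: −2x³ + 8x² − 9x − 4.
Step 4: lead(−2x³ + 8x² − 9x − 4) ÷ lead(D) = −2x³ ÷ −2x³ = 1. Subtract (1)·D = −2x³ + 8x² − 9x − 6. Remainder: 2.

R(x) = 2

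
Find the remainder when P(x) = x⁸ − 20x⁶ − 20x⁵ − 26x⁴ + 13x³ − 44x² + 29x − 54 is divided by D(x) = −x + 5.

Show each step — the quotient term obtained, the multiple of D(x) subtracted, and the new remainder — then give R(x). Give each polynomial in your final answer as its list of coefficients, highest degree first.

Step 1: lead(x⁸ − 20x⁶ − 20x⁵ − 26x⁴ + 13x³ − 44x² + 29x − 54) ÷ lead(D) = x⁸ ÷ −x = −x⁷. Subtract (−x⁷)·D = x⁸ − 5x⁷. Remainder: 5x⁷ − 20x⁶ − 20x⁵ − 26x⁴ + 13x³ − 44x² + 29x − 54.
Step 2: lead(5x⁷ − 20x⁶ − 20x⁵ − 26x⁴ + 13x³ − 44x² + 29x − 54) ÷ lead(D) = 5x⁷ ÷ −x = −5x⁶. Subtract (−5x⁶)·D = 5x⁷ − 25x⁶. Remainder: 5x⁶ − 20x⁵ − 26x⁴ + 13x³ − 44x² + 29x − 54.
Step 3: lead(5x⁶ − 20x⁵ − 26x⁴ + 13x³ − 44x² + 29x − 54) ÷ lead(D) = 5x⁶ ÷ −x = −5x⁵. Subtract (−5x⁵)·D = 5x⁶ − 25x⁵. Remainder: 5x⁵ − 26x⁴ + 13x³ − 44x² + 29x − 54.
Step 4: lead(5x⁵ − 26x⁴ + 13x³ − 44x² + 29x − 54) ÷ lead(D) = 5x⁵ ÷ −x = −5x⁴. Subtract (−5x⁴)·D = 5x⁵ − 25x⁴. Remainder: −x⁴ + 13x³ − 44x² + 29x − 54.
Step 5: lead(−x⁴ + 13x³ − 44x² + 29x − 54) ÷ lead(D) = −x⁴ ÷ −x = x³. Subtract (x³)·D = −x⁴ + 5x³. Remainder: 8x³ − 44x² + 29x − 54.
Step 6: lead(8x³ − 44x² + 29x − 54) ÷ lead(D) = 8x³ ÷ −x = −8x². Subtract (−8x²)·D = 8x³ − 40x². Remainder: −4x² + 29x − 54.
Step 7: lead(−4x² + 29x − 54) ÷ lead(D) = −4x² ÷ −x = 4x. Subtract (4x)·D = −4x² + 20x. Remainder: 9x − 54.
Step 8: lead(9x − 54) ÷ lead(D) = 9x ÷ −x = −9. Subtract (−9)·D = 9x − 45. Remainder: −9.

R = [-9]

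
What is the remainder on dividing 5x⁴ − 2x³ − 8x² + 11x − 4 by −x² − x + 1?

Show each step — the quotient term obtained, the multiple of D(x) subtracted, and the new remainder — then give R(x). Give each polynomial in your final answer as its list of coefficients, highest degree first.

R = [0]

Step 1: lead(5x⁴ − 2x³ − 8x² + 11x − 4) ÷ lead(D) = 5x⁴ ÷ −x² = −5x². Subtract (−5x²)·D = 5x⁴ + 5x³ − 5x². Remainder: −7x³ − 3x² + 11x − 4.
Step 2: lead(−7x³ − 3x² + 11x − 4) ÷ lead(D) = −7x³ ÷ −x² = 7x. Subtract (7x)·D = −7x³ − 7x² + 7x. Remainder: 4x² + 4x − 4.
Step 3: lead(4x² + 4x − 4) ÷ lead(D) = 4x² ÷ −x² = −4. Subtract (−4)·D = 4x² + 4x − 4. Remainder: 0.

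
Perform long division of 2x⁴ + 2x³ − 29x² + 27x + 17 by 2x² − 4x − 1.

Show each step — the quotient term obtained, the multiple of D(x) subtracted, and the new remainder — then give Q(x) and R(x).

Step 1: lead(2x⁴ + 2x³ − 29x² + 27x + 17) ÷ lead(D) = 2x⁴ ÷ 2x² = x². Subtract (x²)·D = 2x⁴ − 4x³ − x². Remainder: 6x³ − 28x² + 27x + 17.
Step 2: lead(6x³ − 28x² + 27x + 17) ÷ lead(D) = 6x³ ÷ 2x² = 3x. Subtract (3x)·D = 6x³ − 12x² − 3x. Remainder: −16x² + 30x + 17.
Step 3: lead(−16x² + 30x + 17) ÷ lead(D) = −16x² ÷ 2x² = −8. Subtract (−8)·D = −16x² + 32x + 8. Remainder: −2x + 9.

Q(x) = x² + 3x − 8; R(x) = −2x + 9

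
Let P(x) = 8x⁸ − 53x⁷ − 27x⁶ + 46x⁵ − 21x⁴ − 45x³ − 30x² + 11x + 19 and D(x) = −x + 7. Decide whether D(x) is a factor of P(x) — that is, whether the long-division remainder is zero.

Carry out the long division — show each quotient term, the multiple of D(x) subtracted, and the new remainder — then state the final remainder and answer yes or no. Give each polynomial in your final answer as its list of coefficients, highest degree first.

R = [-2], so D(x) is not a factor of P(x). no

Step 1: lead(8x⁸ − 53x⁷ − 27x⁶ + 46x⁵ − 21x⁴ − 45x³ − 30x² + 11x + 19) ÷ lead(D) = 8x⁸ ÷ −x = −8x⁷. Subtract (−8x⁷)·D = 8x⁸ − 56x⁷. Remainder: 3x⁷ − 27x⁶ + 46x⁵ − 21x⁴ − 45x³ − 30x² + 11x + 19.
Step 2: lead(3x⁷ − 27x⁶ + 46x⁵ − 21x⁴ − 45x³ − 30x² + 11x + 19) ÷ lead(D) = 3x⁷ ÷ −x = −3x⁶. Subtract (−3x⁶)·D = 3x⁷ − 21x⁶. Remainder: −6x⁶ + 46x⁵ − 21x⁴ − 45x³ − 30x² + 11x + 19.
Step 3: lead(−6x⁶ + 46x⁵ − 21x⁴ − 45x³ − 30x² + 11x + 19) ÷ lead(D) = −6x⁶ ÷ −x = 6x⁵. Subtract (6x⁵)·D = −6x⁶ + 42x⁵. Remainder: 4x⁵ − 21x⁴ − 45x³ − 30x² + 11x + 19.
Step 4: lead(4x⁵ − 21x⁴ − 45x³ − 30x² + 11x + 19) ÷ lead(D) = 4x⁵ ÷ −x = −4x⁴. Subtract (−4x⁴)·D = 4x⁵ − 28x⁴. Remainder: 7x⁴ − 45x³ − 30x² + 11x + 19.
Step 5: lead(7x⁴ − 45x³ − 30x² + 11x + 19) ÷ lead(D) = 7x⁴ ÷ −x = −7x³. Subtract (−7x³)·D = 7x⁴ − 49x³. Remainder: 4x³ − 30x² + 11x + 19.
Step 6: lead(4x³ − 30x² + 11x + 19) ÷ lead(D) = 4x³ ÷ −x = −4x². Subtract (−4x²)·D = 4x³ − 28x². Remainder: −2x² + 11x + 19.
Step 7: lead(−2x² + 11x + 19) ÷ lead(D) = −2x² ÷ −x = 2x. Subtract (2x)·D = −2x² + 14x. Remainder: −3x + 19.
Step 8: lead(−3x + 19) ÷ lead(D) = −3x ÷ −x = 3. Subtract (3)·D = −3x + 21. Remainder: −2.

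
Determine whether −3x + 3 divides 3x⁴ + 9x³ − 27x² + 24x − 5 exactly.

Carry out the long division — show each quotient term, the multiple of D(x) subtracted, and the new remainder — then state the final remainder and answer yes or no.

R(x) = 4, so D(x) is not a factor of P(x). no

Step 1: lead(3x⁴ + 9x³ − 27x² + 24x − 5) ÷ lead(D) = 3x⁴ ÷ −3x = −x³. Subtract (−x³)·D = 3x⁴ − 3x³. Remainder: 12x³ − 27x² + 24x − 5.
Step 2: lead(12x³ − 27x² + 24x − 5) ÷ lead(D) = 12x³ ÷ −3x = −4x². Subtract (−4x²)·D = 12x³ − 12x². Remainder: −15x² + 24x − 5.
Step 3: lead(−15x² + 24x − 5) ÷ lead(D) = −15x² ÷ −3x = 5x. Subtract (5x)·D = −15x² + 15x. Remainder: 9x − 5.
Step 4: lead(9x − 5) ÷ lead(D) = 9x ÷ −3x = −3. Subtract (−3)·D = 9x − 9. Remainder: 4.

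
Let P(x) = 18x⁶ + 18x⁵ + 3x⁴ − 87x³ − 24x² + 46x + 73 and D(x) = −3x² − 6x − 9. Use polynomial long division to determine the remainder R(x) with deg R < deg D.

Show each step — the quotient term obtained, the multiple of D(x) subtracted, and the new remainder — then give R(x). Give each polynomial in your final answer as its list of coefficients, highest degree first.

R = [1, -8]

Step 1: lead(18x⁶ + 18x⁵ + 3x⁴ − 87x³ − 24x² + 46x + 73) ÷ lead(D) = 18x⁶ ÷ −3x² = −6x⁴. Subtract (−6x⁴)·D = 18x⁶ + 36x⁵ + 54x⁴. Remainder: −18x⁵ − 51x⁴ − 87x³ − 24x² + 46x + 73.
Step 2: lead(−18x⁵ − 51x⁴ − 87x³ − 24x² + 46x + 73) ÷ lead(D) = −18x⁵ ÷ −3x² = 6x³. Subtract (6x³)·D = −18x⁵ − 36x⁴ − 54x³. Remainder: −15x⁴ − 33x³ − 24x² + 46x + 73.
Step 3: lead(−15x⁴ − 33x³ − 24x² + 46x + 73) ÷ lead(D) = −15x⁴ ÷ −3x² = 5x². Subtract (5x²)·D = −15x⁴ − 30x³ − 45x². Remainder: −3x³ + 21x² + 46x + 73.
Step 4: lead(−3x³ + 21x² + 46x + 73) ÷ lead(D) = −3x³ ÷ −3x² = x. Subtract (x)·D = −3x³ − 6x² − 9x. Remainder: 27x² + 55x + 73.
Step 5: lead(27x² + 55x + 73) ÷ lead(D) = 27x² ÷ −3x² = −9. Subtract (−9)·D = 27x² + 54x + 81. Remainder: x − 8.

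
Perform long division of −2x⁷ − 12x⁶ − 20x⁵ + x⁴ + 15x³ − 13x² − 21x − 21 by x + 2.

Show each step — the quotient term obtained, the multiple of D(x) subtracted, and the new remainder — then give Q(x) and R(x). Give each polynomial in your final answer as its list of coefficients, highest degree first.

Q = [-2, -8, -4, 9, -3, -7, -7]; R = [-7]

Step 1: lead(−2x⁷ − 12x⁶ − 20x⁵ + x⁴ + 15x³ − 13x² − 21x − 21) ÷ lead(D) = −2x⁷ ÷ x = −2x⁶. Subtract (−2x⁶)·D = −2x⁷ − 4x⁶. Remainder: −8x⁶ − 20x⁵ + x⁴ + 15x³ − 13x² − 21x − 21.
Step 2: lead(−8x⁶ − 20x⁵ + x⁴ + 15x³ − 13x² − 21x − 21) ÷ lead(D) = −8x⁶ ÷ x = −8x⁵. Subtract (−8x⁵)·D = −8x⁶ − 16x⁵. Remainder: −4x⁵ + x⁴ + 15x³ − 13x² − 21x − 21.
Step 3: lead(−4x⁵ + x⁴ + 15x³ − 13x² − 21x − 21) ÷ lead(D) = −4x⁵ ÷ x = −4x⁴. Subtract (−4x⁴)·D = −4x⁵ − 8x⁴. Remainder: 9x⁴ + 15x³ − 13x² − 21x − 21.
Step 4: lead(9x⁴ + 15x³ − 13x² − 21x − 21) ÷ lead(D) = 9x⁴ ÷ x = 9x³. Subtract (9x³)·D = 9x⁴ + 18x³. Remainder: −3x³ − 13x² − 21x − 21.
Step 5: lead(−3x³ − 13x² − 21x − 21) ÷ lead(D) = −3x³ ÷ x = −3x². Subtract (−3x²)·D = −3x³ − 6x². Remainder: −7x² − 21x − 21.
Step 6: lead(−7x² − 21x − 21) ÷ lead(D) = −7x² ÷ x = −7x. Subtract (−7x)·D = −7x² − 14x. Remainder: −7x − 21.
Step 7: lead(−7x − 21) ÷ lead(D) = −7x ÷ x = −7. Subtract (−7)·D = −7x − 14. Remainder: −7.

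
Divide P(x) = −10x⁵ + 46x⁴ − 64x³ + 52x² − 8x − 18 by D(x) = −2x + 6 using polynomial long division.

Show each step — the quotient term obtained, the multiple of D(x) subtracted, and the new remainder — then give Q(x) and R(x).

Q(x) = 5x⁴ − 8x³ + 8x² − 2x − 2; R(x) = −6

Step 1: lead(−10x⁵ + 46x⁴ − 64x³ + 52x² − 8x − 18) ÷ lead(D) = −10x⁵ ÷ −2x = 5x⁴. Subtract (5x⁴)·D = −10x⁵ + 30x⁴. Remainder: 16x⁴ − 64x³ + 52x² − 8x − 18.
Step 2: lead(16x⁴ − 64x³ + 52x² − 8x − 18) ÷ lead(D) = 16x⁴ ÷ −2x = −8x³. Subtract (−8x³)·D = 16x⁴ − 48x³. Remainder: −16x³ + 52x² − 8x − 18.
Step 3: lead(−16x³ + 52x² − 8x − 18) ÷ lead(D) = −16x³ ÷ −2x = 8x². Subtract (8x²)·D = −16x³ + 48x². Remainder: 4x² − 8x − 18.
Step 4: lead(4x² − 8x − 18) ÷ lead(D) = 4x² ÷ −2x = −2x. Subtract (−2x)·D = 4x² − 12x. Remainder: 4x − 18.
Step 5: lead(4x − 18) ÷ lead(D) = 4x ÷ −2x = −2. Subtract (−2)·D = 4x − 12. Remainder: −6.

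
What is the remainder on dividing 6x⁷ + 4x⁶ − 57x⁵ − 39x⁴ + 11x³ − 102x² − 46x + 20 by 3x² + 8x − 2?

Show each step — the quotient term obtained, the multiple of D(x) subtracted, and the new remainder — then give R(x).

R(x) = 4

Step 1: lead(6x⁷ + 4x⁶ − 57x⁵ − 39x⁴ + 11x³ − 102x² − 46x + 20) ÷ lead(D) = 6x⁷ ÷ 3x² = 2x⁵. Subtract (2x⁵)·D = 6x⁷ + 16x⁶ − 4x⁵. Remainder: −12x⁶ − 53x⁵ − 39x⁴ + 11x³ − 102x² − 46x + 20.
Step 2: lead(−12x⁶ − 53x⁵ − 39x⁴ + 11x³ − 102x² − 46x + 20) ÷ lead(D) = −12x⁶ ÷ 3x² = −4x⁴. Subtract (−4x⁴)·D = −12x⁶ − 32x⁵ + 8x⁴. Remainder: −21x⁵ − 47x⁴ + 11x³ − 102x² − 46x + 20.
Step 3: lead(−21x⁵ − 47x⁴ + 11x³ − 102x² − 46x + 20) ÷ lead(D) = −21x⁵ ÷ 3x² = −7x³. Subtract (−7x³)·D = −21x⁵ − 56x⁴ + 14x³. Remainder: 9x⁴ − 3x³ − 102x² − 46x + 20.
Step 4: lead(9x⁴ − 3x³ − 102x² − 46x + 20) ÷ lead(D) = 9x⁴ ÷ 3x² = 3x². Subtract (3x²)·D = 9x⁴ + 24x³ − 6x². Remainder: −27x³ − 96x² − 46x + 20.
Step 5: lead(−27x³ − 96x² − 46x + 20) ÷ lead(D) = −27x³ ÷ 3x² = −9x. Subtract (−9x)·D = −27x³ − 72x² + 18x. Remainder: −24x² − 64x + 20.
Step 6: lead(−24x² − 64x + 20) ÷ lead(D) = −24x² ÷ 3x² = −8. Subtract (−8)·D = −24x² − 64x + 16. Remainder: 4.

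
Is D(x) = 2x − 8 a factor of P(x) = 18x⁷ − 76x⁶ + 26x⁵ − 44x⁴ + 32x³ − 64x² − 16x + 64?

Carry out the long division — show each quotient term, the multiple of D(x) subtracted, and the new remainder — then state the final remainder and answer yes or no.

R(x) = 0, so D(x) is a factor of P(x). yes

Step 1: lead(18x⁷ − 76x⁶ + 26x⁵ − 44x⁴ + 32x³ − 64x² − 16x + 64) ÷ lead(D) = 18x⁷ ÷ 2x = 9x⁶. Subtract (9x⁶)·D = 18x⁷ − 72x⁶. Remainder: −4x⁶ + 26x⁵ − 44x⁴ + 32x³ − 64x² − 16x + 64.
Step 2: lead(−4x⁶ + 26x⁵ − 44x⁴ + 32x³ − 64x² − 16x + 64) ÷ lead(D) = −4x⁶ ÷ 2x = −2x⁵. Subtract (−2x⁵)·D = −4x⁶ + 16x⁵. Remainder: 10x⁵ − 44x⁴ + 32x³ − 64x² − 16x + 64.
Step 3: lead(10x⁵ − 44x⁴ + 32x³ − 64x² − 16x + 64) ÷ lead(D) = 10x⁵ ÷ 2x = 5x⁴. Subtract (5x⁴)·D = 10x⁵ − 40x⁴. Remainder: −4x⁴ + 32x³ − 64x² − 16x + 64.
Step 4: lead(−4x⁴ + 32x³ − 64x² − 16x + 64) ÷ lead(D) = −4x⁴ ÷ 2x = −2x³. Subtract (−2x³)·D = −4x⁴ + 16x³. Remainder: 16x³ − 64x² − 16x + 64.
Step 5: lead(16x³ − 64x² − 16x + 64) ÷ lead(D) = 16x³ ÷ 2x = 8x². Subtract (8x²)·D = 16x³ − 64x². Remainder: −16x + 64.
Step 6: lead(−16x + 64) ÷ lead(D) = −16x ÷ 2x = −8. Subtract (−8)·D = −16x + 64. Remainder: 0.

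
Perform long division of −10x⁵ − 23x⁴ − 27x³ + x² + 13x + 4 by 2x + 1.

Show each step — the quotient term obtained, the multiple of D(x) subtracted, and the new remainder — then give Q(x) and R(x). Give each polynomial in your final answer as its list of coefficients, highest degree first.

Q = [-5, -9, -9, 5, 4]; R = [0]

Step 1: lead(−10x⁵ − 23x⁴ − 27x³ + x² + 13x + 4) ÷ lead(D) = −10x⁵ ÷ 2x = −5x⁴. Subtract (−5x⁴)·D = −10x⁵ − 5x⁴. Remainder: −18x⁴ − 27x³ + x² + 13x + 4.
Step 2: lead(−18x⁴ − 27x³ + x² + 13x + 4) ÷ lead(D) = −18x⁴ ÷ 2x = −9x³. Subtract (−9x³)·D = −18x⁴ − 9x³. Remainder: −18x³ + x² + 13x + 4.
Step 3: lead(−18x³ + x² + 13x + 4) ÷ lead(D) = −18x³ ÷ 2x = −9x². Subtract (−9x²)·D = −18x³ − 9x². Remainder: 10x² + 13x + 4.
Step 4: lead(10x² + 13x + 4) ÷ lead(D) = 10x² ÷ 2x = 5x. Subtract (5x)·D = 10x² + 5x. Remainder: 8x + 4.
Step 5: lead(8x + 4) ÷ lead(D) = 8x ÷ 2x = 4. Subtract (4)·D = 8x + 4. Remainder: 0.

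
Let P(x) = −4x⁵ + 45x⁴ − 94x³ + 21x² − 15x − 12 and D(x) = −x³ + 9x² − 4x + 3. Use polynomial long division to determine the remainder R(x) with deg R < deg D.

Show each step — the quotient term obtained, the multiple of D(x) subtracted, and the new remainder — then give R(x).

Step 1: lead(−4x⁵ + 45x⁴ − 94x³ + 21x² − 15x − 12) ÷ lead(D) = −4x⁵ ÷ −x³ = 4x². Subtract (4x²)·D = −4x⁵ + 36x⁴ − 16x³ + 12x². Remainder: 9x⁴ − 78x³ + 9x² − 15x − 12.
Step 2: lead(9x⁴ − 78x³ + 9x² − 15x − 12) ÷ lead(D) = 9x⁴ ÷ −x³ = −9x. Subtract (−9x)·D = 9x⁴ − 81x³ + 36x² − 27x. Remainder: 3x³ − 27x² + 12x − 12.
Step 3: lead(3x³ − 27x² + 12x − 12) ÷ lead(D) = 3x³ ÷ −x³ = −3. Subtract (−3)·D = 3x³ − 27x² + 12x − 9. Remainder: −3.

R(x) = −3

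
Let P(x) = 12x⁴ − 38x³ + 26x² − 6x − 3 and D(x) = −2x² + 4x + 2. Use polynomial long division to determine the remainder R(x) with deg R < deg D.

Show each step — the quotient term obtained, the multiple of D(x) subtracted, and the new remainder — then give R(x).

Step 1: lead(12x⁴ − 38x³ + 26x² − 6x − 3) ÷ lead(D) = 12x⁴ ÷ −2x² = −6x². Subtract (−6x²)·D = 12x⁴ − 24x³ − 12x². Remainder: −14x³ + 38x² − 6x − 3.
Step 2: lead(−14x³ + 38x² − 6x − 3) ÷ lead(D) = −14x³ ÷ −2x² = 7x. Subtract (7x)·D = −14x³ + 28x² + 14x. Remainder: 10x² − 20x − 3.
Step 3: lead(10x² − 20x − 3) ÷ lead(D) = 10x² ÷ −2x² = −5. Subtract (−5)·D = 10x² − 20x − 10. Remainder: 7.

R(x) = 7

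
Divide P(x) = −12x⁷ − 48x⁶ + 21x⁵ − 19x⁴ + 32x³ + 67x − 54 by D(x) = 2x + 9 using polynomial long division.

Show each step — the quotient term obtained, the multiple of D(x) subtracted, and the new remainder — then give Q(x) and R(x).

Q(x) = −6x⁶ + 3x⁵ − 3x⁴ + 4x³ − 2x² + 9x − 7; R(x) = 9

Step 1: lead(−12x⁷ − 48x⁶ + 21x⁵ − 19x⁴ + 32x³ + 67x − 54) ÷ lead(D) = −12x⁷ ÷ 2x = −6x⁶. Subtract (−6x⁶)·D = −12x⁷ − 54x⁶. Remainder: 6x⁶ + 21x⁵ − 19x⁴ + 32x³ + 67x − 54.
Step 2: lead(6x⁶ + 21x⁵ − 19x⁴ + 32x³ + 67x − 54) ÷ lead(D) = 6x⁶ ÷ 2x = 3x⁵. Subtract (3x⁵)·D = 6x⁶ + 27x⁵. Remainder: −6x⁵ − 19x⁴ + 32x³ + 67x − 54.
Step 3: lead(−6x⁵ − 19x⁴ + 32x³ + 67x − 54) ÷ lead(D) = −6x⁵ ÷ 2x = −3x⁴. Subtract (−3x⁴)·D = −6x⁵ − 27x⁴. Remainder: 8x⁴ + 32x³ + 67x − 54.
Step 4: lead(8x⁴ + 32x³ + 67x − 54) ÷ lead(D) = 8x⁴ ÷ 2x = 4x³. Subtract (4x³)·D = 8x⁴ + 36x³. Remainder: −4x³ + 67x − 54.
Step 5: lead(−4x³ + 67x − 54) ÷ lead(D) = −4x³ ÷ 2x = −2x². Subtract (−2x²)·D = −4x³ − 18x². Remainder: 18x² + 67x − 54.
Step 6: lead(18x² + 67x − 54) ÷ lead(D) = 18x² ÷ 2x = 9x. Subtract (9x)·D = 18x² + 81x. Remainder: −14x − 54.
Step 7: lead(−14x − 54) ÷ lead(D) = −14x ÷ 2x = −7. Subtract (−7)·D = −14x − 63. Remainder: 9.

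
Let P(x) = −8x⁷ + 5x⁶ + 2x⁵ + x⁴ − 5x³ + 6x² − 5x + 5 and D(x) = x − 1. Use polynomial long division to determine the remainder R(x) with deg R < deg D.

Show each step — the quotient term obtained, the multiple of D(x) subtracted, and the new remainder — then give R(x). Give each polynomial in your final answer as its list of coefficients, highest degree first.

Step 1: lead(−8x⁷ + 5x⁶ + 2x⁵ + x⁴ − 5x³ + 6x² − 5x + 5) ÷ lead(D) = −8x⁷ ÷ x = −8x⁶. Subtract (−8x⁶)·D = −8x⁷ + 8x⁶. Remainder: −3x⁶ + 2x⁵ + x⁴ − 5x³ + 6x² − 5x + 5.
Step 2: lead(−3x⁶ + 2x⁵ + x⁴ − 5x³ + 6x² − 5x + 5) ÷ lead(D) = −3x⁶ ÷ x = −3x⁵. Subtract (−3x⁵)·D = −3x⁶ + 3x⁵. Remainder: −x⁵ + x⁴ − 5x³ + 6x² − 5x + 5.
Step 3: lead(−x⁵ + x⁴ − 5x³ + 6x² − 5x + 5) ÷ lead(D) = −x⁵ ÷ x = −x⁴. Subtract (−x⁴)·D = −x⁵ + x⁴. Remainder: −5x³ + 6x² − 5x + 5.
Step 4: lead(−5x³ + 6x² − 5x + 5) ÷ lead(D) = −5x³ ÷ x = −5x². Subtract (−5x²)·D = −5x³ + 5x². Remainder: x² − 5x + 5.
Step 5: lead(x² − 5x + 5) ÷ lead(D) = x² ÷ x = x. Subtract (x)·D = x² − x. Remainder: −4x + 5.
Step 6: lead(−4x + 5) ÷ lead(D) = −4x ÷ x = −4. Subtract (−4)·D = −4x + 4. Remainder: 1.

R = [1]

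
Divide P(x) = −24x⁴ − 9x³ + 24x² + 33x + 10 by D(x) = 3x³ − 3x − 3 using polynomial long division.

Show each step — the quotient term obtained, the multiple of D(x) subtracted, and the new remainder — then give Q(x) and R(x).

Q(x) = −8x − 3; R(x) = 1

Step 1: lead(−24x⁴ − 9x³ + 24x² + 33x + 10) ÷ lead(D) = −24x⁴ ÷ 3x³ = −8x. Subtract (−8x)·D = −24x⁴ + 24x² + 24x. Remainder: −9x³ + 9x + 10.
Step 2: lead(−9x³ + 9x + 10) ÷ lead(D) = −9x³ ÷ 3x³ = −3. Subtract (−3)·D = −9x³ + 9x + 9. Remainder: 1.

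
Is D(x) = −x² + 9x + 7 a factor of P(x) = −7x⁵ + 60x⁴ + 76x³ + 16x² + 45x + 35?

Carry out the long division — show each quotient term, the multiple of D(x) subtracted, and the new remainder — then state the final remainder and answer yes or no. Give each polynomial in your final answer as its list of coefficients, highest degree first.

R = [0], so D(x) is a factor of P(x). yes

Step 1: lead(−7x⁵ + 60x⁴ + 76x³ + 16x² + 45x + 35) ÷ lead(D) = −7x⁵ ÷ −x² = 7x³. Subtract (7x³)·D = −7x⁵ + 63x⁴ + 49x³. Remainder: −3x⁴ + 27x³ + 16x² + 45x + 35.
Step 2: lead(−3x⁴ + 27x³ + 16x² + 45x + 35) ÷ lead(D) = −3x⁴ ÷ −x² = 3x². Subtract (3x²)·D = −3x⁴ + 27x³ + 21x². Remainder: −5x² + 45x + 35.
Step 3: lead(−5x² + 45x + 35) ÷ lead(D) = −5x² ÷ −x² = 5. Subtract (5)·D = −5x² + 45x + 35. Remainder: 0.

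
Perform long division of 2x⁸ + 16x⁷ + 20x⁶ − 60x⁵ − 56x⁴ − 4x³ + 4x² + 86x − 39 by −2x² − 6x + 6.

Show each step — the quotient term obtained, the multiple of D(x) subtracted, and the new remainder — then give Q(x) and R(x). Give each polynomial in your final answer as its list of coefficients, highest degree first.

Q = [-1, -5, 2, 9, 7, 8, -5]; R = [8, -9]

Step 1: lead(2x⁸ + 16x⁷ + 20x⁶ − 60x⁵ − 56x⁴ − 4x³ + 4x² + 86x − 39) ÷ lead(D) = 2x⁸ ÷ −2x² = −x⁶. Subtract (−x⁶)·D = 2x⁸ + 6x⁷ − 6x⁶. Remainder: 10x⁷ + 26x⁶ − 60x⁵ − 56x⁴ − 4x³ + 4x² + 86x − 39.
Step 2: lead(10x⁷ + 26x⁶ − 60x⁵ − 56x⁴ − 4x³ + 4x² + 86x − 39) ÷ lead(D) = 10x⁷ ÷ −2x² = −5x⁵. Subtract (−5x⁵)·D = 10x⁷ + 30x⁶ − 30x⁵. Remainder: −4x⁶ − 30x⁵ − 56x⁴ − 4x³ + 4x² + 86x − 39.
Step 3: lead(−4x⁶ − 30x⁵ − 56x⁴ − 4x³ + 4x² + 86x − 39) ÷ lead(D) = −4x⁶ ÷ −2x² = 2x⁴. Subtract (2x⁴)·D = −4x⁶ − 12x⁵ + 12x⁴. Remainder: −18x⁵ − 68x⁴ − 4x³ + 4x² + 86x − 39.
Step 4: lead(−18x⁵ − 68x⁴ − 4x³ + 4x² + 86x − 39) ÷ lead(D) = −18x⁵ ÷ −2x² = 9x³. Subtract (9x³)·D = −18x⁵ − 54x⁴ + 54x³. Remainder: −14x⁴ − 58x³ + 4x² + 86x − 39.
Step 5: lead(−14x⁴ − 58x³ + 4x² + 86x − 39) ÷ lead(D) = −14x⁴ ÷ −2x² = 7x². Subtract (7x²)·D = −14x⁴ − 42x³ + 42x². Remainder: −16x³ − 38x² + 86x − 39.
Step 6: lead(−16x³ − 38x² + 86x − 39) ÷ lead(D) = −16x³ ÷ −2x² = 8x. Subtract (8x)·D = −16x³ − 48x² + 48x. Remainder: 10x² + 38x − 39.
Step 7: lead(10x² + 38x − 39) ÷ lead(D) = 10x² ÷ −2x² = −5. Subtract (−5)·D = 10x² + 30x − 30. Remainder: 8x − 9.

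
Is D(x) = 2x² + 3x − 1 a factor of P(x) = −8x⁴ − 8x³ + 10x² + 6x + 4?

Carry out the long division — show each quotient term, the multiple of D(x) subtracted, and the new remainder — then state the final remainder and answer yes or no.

Step 1: lead(−8x⁴ − 8x³ + 10x² + 6x + 4) ÷ lead(D) = −8x⁴ ÷ 2x² = −4x². Subtract (−4x²)·D = −8x⁴ − 12x³ + 4x². Remainder: 4x³ + 6x² + 6x + 4.
Step 2: lead(4x³ + 6x² + 6x + 4) ÷ lead(D) = 4x³ ÷ 2x² = 2x. Subtract (2x)·D = 4x³ + 6x² − 2x. Remainder: 8x + 4.

R(x) = 8x + 4, so D(x) is not a factor of P(x). no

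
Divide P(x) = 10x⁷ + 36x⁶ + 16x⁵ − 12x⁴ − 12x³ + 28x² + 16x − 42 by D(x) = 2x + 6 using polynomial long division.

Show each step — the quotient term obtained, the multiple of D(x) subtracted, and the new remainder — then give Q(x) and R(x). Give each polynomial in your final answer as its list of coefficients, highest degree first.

Q = [5, 3, -1, -3, 3, 5, -7]; R = [0]

Step 1: lead(10x⁷ + 36x⁶ + 16x⁵ − 12x⁴ − 12x³ + 28x² + 16x − 42) ÷ lead(D) = 10x⁷ ÷ 2x = 5x⁶. Subtract (5x⁶)·D = 10x⁷ + 30x⁶. Remainder: 6x⁶ + 16x⁵ − 12x⁴ − 12x³ + 28x² + 16x − 42.
Step 2: lead(6x⁶ + 16x⁵ − 12x⁴ − 12x³ + 28x² + 16x − 42) ÷ lead(D) = 6x⁶ ÷ 2x = 3x⁵. Subtract (3x⁵)·D = 6x⁶ + 18x⁵. Remainder: −2x⁵ − 12x⁴ − 12x³ + 28x² + 16x − 42.
Step 3: lead(−2x⁵ − 12x⁴ − 12x³ + 28x² + 16x − 42) ÷ lead(D) = −2x⁵ ÷ 2x = −x⁴. Subtract (−x⁴)·D = −2x⁵ − 6x⁴. Remainder: −6x⁴ − 12x³ + 28x² + 16x − 42.
Step 4: lead(−6x⁴ − 12x³ + 28x² + 16x − 42) ÷ lead(D) = −6x⁴ ÷ 2x = −3x³. Subtract (−3x³)·D = −6x⁴ − 18x³. Remainder: 6x³ + 28x² + 16x − 42.
Step 5: lead(6x³ + 28x² + 16x − 42) ÷ lead(D) = 6x³ ÷ 2x = 3x². Subtract (3x²)·D = 6x³ + 18x². Remainder: 10x² + 16x − 42.
Step 6: lead(10x² + 16x − 42) ÷ lead(D) = 10x² ÷ 2x = 5x. Subtract (5x)·D = 10x² + 30x. Remainder: −14x − 42.
Step 7: lead(−14x − 42) ÷ lead(D) = −14x ÷ 2x = −7. Subtract (−7)·D = −14x − 42. Remainder: 0.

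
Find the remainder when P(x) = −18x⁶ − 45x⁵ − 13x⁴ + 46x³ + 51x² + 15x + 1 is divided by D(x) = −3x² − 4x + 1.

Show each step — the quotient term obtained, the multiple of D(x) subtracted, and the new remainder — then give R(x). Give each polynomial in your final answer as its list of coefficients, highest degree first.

Step 1: lead(−18x⁶ − 45x⁵ − 13x⁴ + 46x³ + 51x² + 15x + 1) ÷ lead(D) = −18x⁶ ÷ −3x² = 6x⁴. Subtract (6x⁴)·D = −18x⁶ − 24x⁵ + 6x⁴. Remainder: −21x⁵ − 19x⁴ + 46x³ + 51x² + 15x + 1.
Step 2: lead(−21x⁵ − 19x⁴ + 46x³ + 51x² + 15x + 1) ÷ lead(D) = −21x⁵ ÷ −3x² = 7x³. Subtract (7x³)·D = −21x⁵ − 28x⁴ + 7x³. Remainder: 9x⁴ + 39x³ + 51x² + 15x + 1.
Step 3: lead(9x⁴ + 39x³ + 51x² + 15x + 1) ÷ lead(D) = 9x⁴ ÷ −3x² = −3x². Subtract (−3x²)·D = 9x⁴ + 12x³ − 3x². Remainder: 27x³ + 54x² + 15x + 1.
Step 4: lead(27x³ + 54x² + 15x + 1) ÷ lead(D) = 27x³ ÷ −3x² = −9x. Subtract (−9x)·D = 27x³ + 36x² − 9x. Remainder: 18x² + 24x + 1.
Step 5: lead(18x² + 24x + 1) ÷ lead(D) = 18x² ÷ −3x² = −6. Subtract (−6)·D = 18x² + 24x − 6. Remainder: 7.

R = [7]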